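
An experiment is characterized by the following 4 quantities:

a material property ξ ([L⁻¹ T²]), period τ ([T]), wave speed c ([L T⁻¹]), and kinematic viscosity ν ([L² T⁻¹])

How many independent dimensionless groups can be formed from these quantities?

There are 4 variables and 2 base dimensions (L, T).
The dimension matrix has rank 2.
Independent dimensionless groups: 4 − 2 = 2.

2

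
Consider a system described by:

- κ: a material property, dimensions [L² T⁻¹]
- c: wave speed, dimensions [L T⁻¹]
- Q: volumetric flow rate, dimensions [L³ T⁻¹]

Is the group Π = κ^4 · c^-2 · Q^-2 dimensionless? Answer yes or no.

yes

Sum the exponent of each base dimension across the product:
  L: 4·[κ]_L − 2·[c]_L − 2·[Q]_L = 4·(2) − 2·(1) − 2·(3) = 0
  T: 4·[κ]_T − 2·[c]_T − 2·[Q]_T = 4·(-1) − 2·(-1) − 2·(-1) = 0
All base exponents vanish — dimensionless.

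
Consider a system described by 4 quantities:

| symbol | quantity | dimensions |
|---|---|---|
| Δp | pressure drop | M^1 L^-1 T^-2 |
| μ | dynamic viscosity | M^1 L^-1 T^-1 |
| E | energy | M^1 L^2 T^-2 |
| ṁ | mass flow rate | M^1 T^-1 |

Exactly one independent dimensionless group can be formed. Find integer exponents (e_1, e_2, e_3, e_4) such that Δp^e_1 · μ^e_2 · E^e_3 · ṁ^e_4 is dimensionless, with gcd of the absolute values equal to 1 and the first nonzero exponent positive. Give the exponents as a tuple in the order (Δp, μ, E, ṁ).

M: e_1·(1) + e_2·(1) + e_3·(1) + e_4·(1) = 0
L: e_1·(-1) + e_2·(-1) + e_3·(2) + e_4·(0) = 0
T: e_1·(-2) + e_2·(-1) + e_3·(-2) + e_4·(-1) = 0
Solving this homogeneous linear system for the smallest-integer solution (first nonzero entry positive) gives (1, -3, -1, 3).

(1, -3, -1, 3)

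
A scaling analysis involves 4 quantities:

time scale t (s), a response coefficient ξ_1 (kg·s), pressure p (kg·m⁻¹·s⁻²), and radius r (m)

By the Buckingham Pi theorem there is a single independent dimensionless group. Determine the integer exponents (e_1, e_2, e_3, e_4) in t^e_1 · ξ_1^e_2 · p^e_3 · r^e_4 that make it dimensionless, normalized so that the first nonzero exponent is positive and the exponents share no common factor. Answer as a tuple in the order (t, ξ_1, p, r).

(3, -1, 1, 1)

M: e_1·(0) + e_2·(1) + e_3·(1) + e_4·(0) = 0
L: e_1·(0) + e_2·(0) + e_3·(-1) + e_4·(1) = 0
T: e_1·(1) + e_2·(1) + e_3·(-2) + e_4·(0) = 0
Solving this homogeneous linear system for the smallest-integer solution (first nonzero entry positive) gives (3, -1, 1, 1).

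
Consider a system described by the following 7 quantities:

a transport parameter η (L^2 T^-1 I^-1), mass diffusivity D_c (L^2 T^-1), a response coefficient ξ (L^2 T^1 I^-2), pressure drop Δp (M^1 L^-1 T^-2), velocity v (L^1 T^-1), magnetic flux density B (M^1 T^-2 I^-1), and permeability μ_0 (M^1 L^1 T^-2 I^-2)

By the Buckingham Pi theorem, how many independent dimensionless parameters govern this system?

There are 7 variables and 4 base dimensions (M, L, T, I).
The dimension matrix has rank 4.
Independent dimensionless groups: 7 − 4 = 3.

3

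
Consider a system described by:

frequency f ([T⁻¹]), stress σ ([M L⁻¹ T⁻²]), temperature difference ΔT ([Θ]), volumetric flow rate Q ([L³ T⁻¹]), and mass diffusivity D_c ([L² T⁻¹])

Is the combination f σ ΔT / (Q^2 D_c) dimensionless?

no

Sum the exponent of each base dimension across the product:
  M: [f]_M + [σ]_M + [ΔT]_M − 2·[Q]_M − [D_c]_M = (0) + (1) + (0) − 2·(0) − (0) = 1
  L: [f]_L + [σ]_L + [ΔT]_L − 2·[Q]_L − [D_c]_L = (0) + (-1) + (0) − 2·(3) − (2) = -9
  T: [f]_T + [σ]_T + [ΔT]_T − 2·[Q]_T − [D_c]_T = (-1) + (-2) + (0) − 2·(-1) − (-1) = 0
  Θ: [f]_Θ + [σ]_Θ + [ΔT]_Θ − 2·[Q]_Θ − [D_c]_Θ = (0) + (0) + (1) − 2·(0) − (0) = 1
Net dimensions [M L⁻⁹ Θ] ≠ [1] — not dimensionless.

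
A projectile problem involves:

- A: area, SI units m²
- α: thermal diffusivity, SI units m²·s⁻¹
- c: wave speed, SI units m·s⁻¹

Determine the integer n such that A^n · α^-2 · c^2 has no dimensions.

1

Balance the L exponent: (2)·n from A, plus −2·(2) + 2·(1) = -2 from the rest, must sum to zero.
2n − 2 = 0, so n = 1.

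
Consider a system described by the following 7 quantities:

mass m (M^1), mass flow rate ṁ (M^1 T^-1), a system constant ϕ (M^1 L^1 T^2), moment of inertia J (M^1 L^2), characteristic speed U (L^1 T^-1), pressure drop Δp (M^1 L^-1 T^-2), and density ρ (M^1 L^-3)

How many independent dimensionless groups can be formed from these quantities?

4

There are 7 variables and 3 base dimensions (M, L, T).
The dimension matrix has rank 3.
Independent dimensionless groups: 7 − 3 = 4.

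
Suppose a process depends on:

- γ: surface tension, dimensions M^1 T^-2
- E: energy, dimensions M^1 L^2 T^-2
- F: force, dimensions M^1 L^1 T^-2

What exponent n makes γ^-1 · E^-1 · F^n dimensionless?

2

Balance the M exponent: (1)·n from F, plus −(1) − (1) = -2 from the rest, must sum to zero.
n − 2 = 0, so n = 2.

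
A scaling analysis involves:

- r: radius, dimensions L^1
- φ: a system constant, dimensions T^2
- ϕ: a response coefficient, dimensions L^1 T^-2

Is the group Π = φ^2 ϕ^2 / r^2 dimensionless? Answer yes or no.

yes

Sum the exponent of each base dimension across the product:
  L: −2·[r]_L + 2·[φ]_L + 2·[ϕ]_L = −2·(1) + 2·(0) + 2·(1) = 0
  T: −2·[r]_T + 2·[φ]_T + 2·[ϕ]_T = −2·(0) + 2·(2) + 2·(-2) = 0
All base exponents vanish — dimensionless.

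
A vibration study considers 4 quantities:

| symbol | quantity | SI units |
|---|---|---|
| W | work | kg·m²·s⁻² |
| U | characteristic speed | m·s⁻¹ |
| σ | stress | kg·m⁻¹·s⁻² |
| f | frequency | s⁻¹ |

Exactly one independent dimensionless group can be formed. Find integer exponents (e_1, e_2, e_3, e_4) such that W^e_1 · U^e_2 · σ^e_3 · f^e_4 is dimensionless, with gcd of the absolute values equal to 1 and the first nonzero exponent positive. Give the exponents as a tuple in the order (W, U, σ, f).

M: e_1·(1) + e_2·(0) + e_3·(1) + e_4·(0) = 0
L: e_1·(2) + e_2·(1) + e_3·(-1) + e_4·(0) = 0
T: e_1·(-2) + e_2·(-1) + e_3·(-2) + e_4·(-1) = 0
Solving this homogeneous linear system for the smallest-integer solution (first nonzero entry positive) gives (1, -3, -1, 3).

(1, -3, -1, 3)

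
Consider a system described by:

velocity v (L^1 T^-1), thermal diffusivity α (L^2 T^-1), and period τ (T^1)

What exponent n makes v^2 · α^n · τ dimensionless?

-1

Balance the L exponent: (2)·n from α, plus 2·(1) + (0) = 2 from the rest, must sum to zero.
2n + 2 = 0, so n = -1.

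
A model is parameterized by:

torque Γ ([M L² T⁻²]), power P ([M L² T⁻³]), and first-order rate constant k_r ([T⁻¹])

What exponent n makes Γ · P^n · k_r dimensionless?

Balance the M exponent: (1)·n from P, plus (1) + (0) = 1 from the rest, must sum to zero.
n + 1 = 0, so n = -1.

-1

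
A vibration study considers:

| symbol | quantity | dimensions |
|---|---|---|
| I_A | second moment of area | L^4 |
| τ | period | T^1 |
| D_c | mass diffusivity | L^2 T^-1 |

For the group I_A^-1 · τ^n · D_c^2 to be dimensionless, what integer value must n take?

Balance the T exponent: (1)·n from τ, plus −(0) + 2·(-1) = -2 from the rest, must sum to zero.
n − 2 = 0, so n = 2.

2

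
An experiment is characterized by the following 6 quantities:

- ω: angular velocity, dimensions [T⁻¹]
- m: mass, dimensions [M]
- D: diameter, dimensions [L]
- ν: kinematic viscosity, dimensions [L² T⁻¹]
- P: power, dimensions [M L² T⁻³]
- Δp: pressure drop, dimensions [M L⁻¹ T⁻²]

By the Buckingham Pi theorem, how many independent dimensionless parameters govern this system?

3

There are 6 variables and 3 base dimensions (M, L, T).
The dimension matrix has rank 3.
Independent dimensionless groups: 6 − 3 = 3.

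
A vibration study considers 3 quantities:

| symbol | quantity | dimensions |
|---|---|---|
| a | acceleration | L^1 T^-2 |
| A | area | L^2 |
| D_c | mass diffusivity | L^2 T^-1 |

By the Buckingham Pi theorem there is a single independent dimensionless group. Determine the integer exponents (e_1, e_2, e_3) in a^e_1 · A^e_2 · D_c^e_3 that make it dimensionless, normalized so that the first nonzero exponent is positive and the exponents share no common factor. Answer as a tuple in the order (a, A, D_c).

(2, 3, -4)

L: e_1·(1) + e_2·(2) + e_3·(2) = 0
T: e_1·(-2) + e_2·(0) + e_3·(-1) = 0
Solving this homogeneous linear system for the smallest-integer solution (first nonzero entry positive) gives (2, 3, -4).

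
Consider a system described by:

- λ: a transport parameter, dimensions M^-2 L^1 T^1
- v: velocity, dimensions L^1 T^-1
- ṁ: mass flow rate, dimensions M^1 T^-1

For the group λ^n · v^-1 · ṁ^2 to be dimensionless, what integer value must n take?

Balance the M exponent: (-2)·n from λ, plus −(0) + 2·(1) = 2 from the rest, must sum to zero.
-2n + 2 = 0, so n = 1.

1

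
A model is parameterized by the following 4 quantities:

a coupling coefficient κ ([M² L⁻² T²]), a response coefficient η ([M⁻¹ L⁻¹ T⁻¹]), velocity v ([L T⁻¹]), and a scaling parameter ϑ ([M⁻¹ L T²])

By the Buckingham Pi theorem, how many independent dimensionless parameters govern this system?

There are 4 variables and 3 base dimensions (M, L, T).
The dimension matrix has rank 3.
Independent dimensionless groups: 4 − 3 = 1.

1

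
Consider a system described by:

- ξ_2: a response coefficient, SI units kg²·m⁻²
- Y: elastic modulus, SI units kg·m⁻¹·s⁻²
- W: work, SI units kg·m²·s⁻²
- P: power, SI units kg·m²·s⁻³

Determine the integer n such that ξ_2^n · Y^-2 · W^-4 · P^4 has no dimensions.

1

Balance the M exponent: (2)·n from ξ_2, plus −2·(1) − 4·(1) + 4·(1) = -2 from the rest, must sum to zero.
2n − 2 = 0, so n = 1.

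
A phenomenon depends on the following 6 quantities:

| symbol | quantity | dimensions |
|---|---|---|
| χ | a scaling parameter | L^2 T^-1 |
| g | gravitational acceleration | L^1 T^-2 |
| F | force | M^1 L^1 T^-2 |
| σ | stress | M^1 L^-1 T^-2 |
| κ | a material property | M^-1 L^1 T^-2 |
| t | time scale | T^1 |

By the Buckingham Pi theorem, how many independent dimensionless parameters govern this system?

There are 6 variables and 3 base dimensions (M, L, T).
The dimension matrix has rank 3.
Independent dimensionless groups: 6 − 3 = 3.

3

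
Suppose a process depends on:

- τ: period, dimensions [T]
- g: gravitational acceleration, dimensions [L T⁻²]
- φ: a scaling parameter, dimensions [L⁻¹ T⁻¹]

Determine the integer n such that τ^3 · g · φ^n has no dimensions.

1

Balance the L exponent: (-1)·n from φ, plus 3·(0) + (1) = 1 from the rest, must sum to zero.
−n + 1 = 0, so n = 1.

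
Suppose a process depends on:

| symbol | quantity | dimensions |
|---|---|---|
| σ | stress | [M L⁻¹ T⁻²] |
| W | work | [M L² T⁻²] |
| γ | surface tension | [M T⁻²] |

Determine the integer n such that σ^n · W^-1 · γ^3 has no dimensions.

Balance the M exponent: (1)·n from σ, plus −(1) + 3·(1) = 2 from the rest, must sum to zero.
n + 2 = 0, so n = -2.

-2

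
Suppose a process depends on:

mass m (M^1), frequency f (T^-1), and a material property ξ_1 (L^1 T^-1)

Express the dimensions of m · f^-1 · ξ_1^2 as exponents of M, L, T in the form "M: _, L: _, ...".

Collect each base-dimension exponent across the product:
  M: (1) − (0) + 2·(0) = 1
  L: (0) − (0) + 2·(1) = 2
  T: (0) − (-1) + 2·(-1) = -1
So the dimensions are [M L² T⁻¹].

M: 1, L: 2, T: -1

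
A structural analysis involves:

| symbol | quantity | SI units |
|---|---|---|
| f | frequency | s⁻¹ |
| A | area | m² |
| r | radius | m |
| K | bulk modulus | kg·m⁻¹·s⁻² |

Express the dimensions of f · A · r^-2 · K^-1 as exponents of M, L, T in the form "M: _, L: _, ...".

M: -1, L: 1, T: 1

Collect each base-dimension exponent across the product:
  M: (0) + (0) − 2·(0) − (1) = -1
  L: (0) + (2) − 2·(1) − (-1) = 1
  T: (-1) + (0) − 2·(0) − (-2) = 1
So the dimensions are [M⁻¹ L T].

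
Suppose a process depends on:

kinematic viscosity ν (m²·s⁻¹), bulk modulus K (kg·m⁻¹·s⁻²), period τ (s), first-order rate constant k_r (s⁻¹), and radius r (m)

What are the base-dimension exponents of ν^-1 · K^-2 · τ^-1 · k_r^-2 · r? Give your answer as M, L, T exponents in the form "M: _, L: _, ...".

M: -2, L: 1, T: 6

Collect each base-dimension exponent across the product:
  M: −(0) − 2·(1) − (0) − 2·(0) + (0) = -2
  L: −(2) − 2·(-1) − (0) − 2·(0) + (1) = 1
  T: −(-1) − 2·(-2) − (1) − 2·(-1) + (0) = 6
So the dimensions are [M⁻² L T⁶].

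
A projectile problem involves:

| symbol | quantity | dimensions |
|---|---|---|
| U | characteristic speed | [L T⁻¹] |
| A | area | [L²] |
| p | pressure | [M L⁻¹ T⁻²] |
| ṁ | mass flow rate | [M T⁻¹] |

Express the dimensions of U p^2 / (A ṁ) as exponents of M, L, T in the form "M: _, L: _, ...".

Collect each base-dimension exponent across the product:
  M: (0) − (0) + 2·(1) − (1) = 1
  L: (1) − (2) + 2·(-1) − (0) = -3
  T: (-1) − (0) + 2·(-2) − (-1) = -4
So the dimensions are [M L⁻³ T⁻⁴].

M: 1, L: -3, T: -4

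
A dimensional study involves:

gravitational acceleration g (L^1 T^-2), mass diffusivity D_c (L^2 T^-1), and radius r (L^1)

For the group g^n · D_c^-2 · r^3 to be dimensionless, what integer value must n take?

1

Balance the L exponent: (1)·n from g, plus −2·(2) + 3·(1) = -1 from the rest, must sum to zero.
n − 1 = 0, so n = 1.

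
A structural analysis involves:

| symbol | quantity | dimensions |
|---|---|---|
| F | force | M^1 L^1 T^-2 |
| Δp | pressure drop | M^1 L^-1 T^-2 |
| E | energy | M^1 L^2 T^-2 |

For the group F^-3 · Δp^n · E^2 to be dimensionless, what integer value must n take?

1

Balance the M exponent: (1)·n from Δp, plus −3·(1) + 2·(1) = -1 from the rest, must sum to zero.
n − 1 = 0, so n = 1.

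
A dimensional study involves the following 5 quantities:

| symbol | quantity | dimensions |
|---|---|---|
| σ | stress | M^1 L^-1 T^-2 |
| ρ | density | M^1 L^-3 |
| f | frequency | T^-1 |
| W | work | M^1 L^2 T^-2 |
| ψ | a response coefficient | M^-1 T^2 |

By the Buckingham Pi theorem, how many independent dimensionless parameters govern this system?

2

There are 5 variables and 3 base dimensions (M, L, T).
The dimension matrix has rank 3.
Independent dimensionless groups: 5 − 3 = 2.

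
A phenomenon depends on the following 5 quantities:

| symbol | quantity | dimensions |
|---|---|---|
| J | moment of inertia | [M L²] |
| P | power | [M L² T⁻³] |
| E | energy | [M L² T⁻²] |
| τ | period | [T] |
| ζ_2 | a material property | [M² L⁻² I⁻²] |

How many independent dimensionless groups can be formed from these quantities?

2

There are 5 variables and 4 base dimensions (M, L, T, I).
The dimension matrix has rank 3 (less than 4: the dimension vectors are linearly dependent).
Independent dimensionless groups: 5 − 3 = 2.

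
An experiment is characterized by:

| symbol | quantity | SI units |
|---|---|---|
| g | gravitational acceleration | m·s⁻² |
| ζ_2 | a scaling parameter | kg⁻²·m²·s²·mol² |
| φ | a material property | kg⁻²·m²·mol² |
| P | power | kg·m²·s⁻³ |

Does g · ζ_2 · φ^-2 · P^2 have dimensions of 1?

no

Sum the exponent of each base dimension across the product:
  M: [g]_M + [ζ_2]_M − 2·[φ]_M + 2·[P]_M = (0) + (-2) − 2·(-2) + 2·(1) = 4
  L: [g]_L + [ζ_2]_L − 2·[φ]_L + 2·[P]_L = (1) + (2) − 2·(2) + 2·(2) = 3
  T: [g]_T + [ζ_2]_T − 2·[φ]_T + 2·[P]_T = (-2) + (2) − 2·(0) + 2·(-3) = -6
  N: [g]_N + [ζ_2]_N − 2·[φ]_N + 2·[P]_N = (0) + (2) − 2·(2) + 2·(0) = -2
Net dimensions [M⁴ L³ T⁻⁶ N⁻²] ≠ [1] — not dimensionless.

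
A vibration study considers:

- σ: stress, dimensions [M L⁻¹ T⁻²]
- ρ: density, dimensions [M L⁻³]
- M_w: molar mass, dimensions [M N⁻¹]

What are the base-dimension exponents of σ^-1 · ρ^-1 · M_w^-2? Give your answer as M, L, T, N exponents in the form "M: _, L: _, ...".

Collect each base-dimension exponent across the product:
  M: −(1) − (1) − 2·(1) = -4
  L: −(-1) − (-3) − 2·(0) = 4
  T: −(-2) − (0) − 2·(0) = 2
  N: −(0) − (0) − 2·(-1) = 2
So the dimensions are [M⁻⁴ L⁴ T² N²].

M: -4, L: 4, T: 2, N: 2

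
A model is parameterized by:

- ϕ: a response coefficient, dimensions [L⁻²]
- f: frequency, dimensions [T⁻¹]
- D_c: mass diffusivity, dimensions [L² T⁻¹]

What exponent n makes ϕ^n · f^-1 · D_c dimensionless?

1

Balance the L exponent: (-2)·n from ϕ, plus −(0) + (2) = 2 from the rest, must sum to zero.
-2n + 2 = 0, so n = 1.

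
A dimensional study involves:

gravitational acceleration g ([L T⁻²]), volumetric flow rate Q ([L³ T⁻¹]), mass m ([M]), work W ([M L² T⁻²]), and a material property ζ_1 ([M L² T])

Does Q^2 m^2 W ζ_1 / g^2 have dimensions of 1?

no

Sum the exponent of each base dimension across the product:
  M: −2·[g]_M + 2·[Q]_M + 2·[m]_M + [W]_M + [ζ_1]_M = −2·(0) + 2·(0) + 2·(1) + (1) + (1) = 4
  L: −2·[g]_L + 2·[Q]_L + 2·[m]_L + [W]_L + [ζ_1]_L = −2·(1) + 2·(3) + 2·(0) + (2) + (2) = 8
  T: −2·[g]_T + 2·[Q]_T + 2·[m]_T + [W]_T + [ζ_1]_T = −2·(-2) + 2·(-1) + 2·(0) + (-2) + (1) = 1
Net dimensions [M⁴ L⁸ T] ≠ [1] — not dimensionless.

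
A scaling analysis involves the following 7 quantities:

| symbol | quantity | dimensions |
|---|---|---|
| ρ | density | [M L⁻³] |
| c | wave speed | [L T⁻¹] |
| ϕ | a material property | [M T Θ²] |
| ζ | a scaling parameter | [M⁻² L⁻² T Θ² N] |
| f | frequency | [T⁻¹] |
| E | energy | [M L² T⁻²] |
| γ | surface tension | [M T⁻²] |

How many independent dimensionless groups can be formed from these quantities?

2

There are 7 variables and 5 base dimensions (M, L, T, Θ, N).
The dimension matrix has rank 5.
Independent dimensionless groups: 7 − 5 = 2.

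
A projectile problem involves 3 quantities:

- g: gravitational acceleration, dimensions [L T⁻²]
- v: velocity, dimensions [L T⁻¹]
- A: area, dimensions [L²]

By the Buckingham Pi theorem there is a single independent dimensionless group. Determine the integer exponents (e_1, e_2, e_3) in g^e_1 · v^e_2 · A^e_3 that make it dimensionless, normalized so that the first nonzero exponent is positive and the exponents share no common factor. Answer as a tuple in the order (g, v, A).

L: e_1·(1) + e_2·(1) + e_3·(2) = 0
T: e_1·(-2) + e_2·(-1) + e_3·(0) = 0
Solving this homogeneous linear system for the smallest-integer solution (first nonzero entry positive) gives (2, -4, 1).

(2, -4, 1)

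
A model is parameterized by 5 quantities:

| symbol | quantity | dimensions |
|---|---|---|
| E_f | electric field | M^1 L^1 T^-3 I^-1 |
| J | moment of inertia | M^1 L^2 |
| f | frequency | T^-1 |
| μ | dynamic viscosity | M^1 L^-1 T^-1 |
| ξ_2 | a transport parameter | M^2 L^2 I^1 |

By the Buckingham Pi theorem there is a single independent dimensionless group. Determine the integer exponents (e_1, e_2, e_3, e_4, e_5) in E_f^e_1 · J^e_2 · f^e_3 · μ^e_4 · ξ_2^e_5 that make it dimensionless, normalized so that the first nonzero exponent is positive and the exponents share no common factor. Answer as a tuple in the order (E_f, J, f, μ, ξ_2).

M: e_1·(1) + e_2·(1) + e_3·(0) + e_4·(1) + e_5·(2) = 0
L: e_1·(1) + e_2·(2) + e_3·(0) + e_4·(-1) + e_5·(2) = 0
T: e_1·(-3) + e_2·(0) + e_3·(-1) + e_4·(-1) + e_5·(0) = 0
I: e_1·(-1) + e_2·(0) + e_3·(0) + e_4·(0) + e_5·(1) = 0
Solving this homogeneous linear system for the smallest-integer solution (first nonzero entry positive) gives (1, -2, -2, -1, 1).

(1, -2, -2, -1, 1)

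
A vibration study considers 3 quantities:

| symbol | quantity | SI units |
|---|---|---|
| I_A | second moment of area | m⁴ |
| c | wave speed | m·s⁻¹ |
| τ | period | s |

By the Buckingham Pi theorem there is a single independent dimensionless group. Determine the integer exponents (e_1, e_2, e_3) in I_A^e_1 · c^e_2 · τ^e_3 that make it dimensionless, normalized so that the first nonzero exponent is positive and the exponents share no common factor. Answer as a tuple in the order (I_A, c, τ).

(1, -4, -4)

L: e_1·(4) + e_2·(1) + e_3·(0) = 0
T: e_1·(0) + e_2·(-1) + e_3·(1) = 0
Solving this homogeneous linear system for the smallest-integer solution (first nonzero entry positive) gives (1, -4, -4).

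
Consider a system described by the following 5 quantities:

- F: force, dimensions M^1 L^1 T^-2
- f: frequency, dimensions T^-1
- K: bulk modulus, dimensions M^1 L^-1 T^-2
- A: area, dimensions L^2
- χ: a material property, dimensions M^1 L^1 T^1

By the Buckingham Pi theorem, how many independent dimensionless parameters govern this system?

2

There are 5 variables and 3 base dimensions (M, L, T).
The dimension matrix has rank 3.
Independent dimensionless groups: 5 − 3 = 2.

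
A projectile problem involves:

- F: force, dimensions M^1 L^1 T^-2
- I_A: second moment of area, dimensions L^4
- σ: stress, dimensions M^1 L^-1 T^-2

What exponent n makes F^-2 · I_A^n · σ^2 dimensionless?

Balance the L exponent: (4)·n from I_A, plus −2·(1) + 2·(-1) = -4 from the rest, must sum to zero.
4n − 4 = 0, so n = 1.

1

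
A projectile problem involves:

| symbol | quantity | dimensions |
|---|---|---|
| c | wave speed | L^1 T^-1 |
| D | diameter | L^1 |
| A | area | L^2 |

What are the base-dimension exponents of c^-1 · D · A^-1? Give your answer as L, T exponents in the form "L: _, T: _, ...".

L: -2, T: 1

Collect each base-dimension exponent across the product:
  L: −(1) + (1) − (2) = -2
  T: −(-1) + (0) − (0) = 1
So the dimensions are [L⁻² T].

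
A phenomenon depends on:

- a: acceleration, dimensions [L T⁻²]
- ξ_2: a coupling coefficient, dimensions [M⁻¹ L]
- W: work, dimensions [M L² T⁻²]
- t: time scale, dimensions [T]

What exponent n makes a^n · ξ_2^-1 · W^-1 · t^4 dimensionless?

3

Balance the L exponent: (1)·n from a, plus −(1) − (2) + 4·(0) = -3 from the rest, must sum to zero.
n − 3 = 0, so n = 3.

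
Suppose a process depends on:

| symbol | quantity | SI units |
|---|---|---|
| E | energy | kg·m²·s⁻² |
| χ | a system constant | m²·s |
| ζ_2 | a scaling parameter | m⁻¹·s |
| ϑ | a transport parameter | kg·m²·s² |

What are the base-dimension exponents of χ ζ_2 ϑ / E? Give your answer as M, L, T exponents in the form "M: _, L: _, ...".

Collect each base-dimension exponent across the product:
  M: −(1) + (0) + (0) + (1) = 0
  L: −(2) + (2) + (-1) + (2) = 1
  T: −(-2) + (1) + (1) + (2) = 6
So the dimensions are [L T⁶].

M: 0, L: 1, T: 6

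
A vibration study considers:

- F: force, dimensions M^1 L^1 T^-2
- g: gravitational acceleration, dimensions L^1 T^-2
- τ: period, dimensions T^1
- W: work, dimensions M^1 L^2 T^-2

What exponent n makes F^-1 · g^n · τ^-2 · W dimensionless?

Balance the L exponent: (1)·n from g, plus −(1) − 2·(0) + (2) = 1 from the rest, must sum to zero.
n + 1 = 0, so n = -1.

-1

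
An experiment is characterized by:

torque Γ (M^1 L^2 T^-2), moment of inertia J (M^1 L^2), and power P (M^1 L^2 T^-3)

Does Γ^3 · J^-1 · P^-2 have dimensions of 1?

yes

Sum the exponent of each base dimension across the product:
  M: 3·[Γ]_M − [J]_M − 2·[P]_M = 3·(1) − (1) − 2·(1) = 0
  L: 3·[Γ]_L − [J]_L − 2·[P]_L = 3·(2) − (2) − 2·(2) = 0
  T: 3·[Γ]_T − [J]_T − 2·[P]_T = 3·(-2) − (0) − 2·(-3) = 0
  Θ: 3·[Γ]_Θ − [J]_Θ − 2·[P]_Θ = 3·(0) − (0) − 2·(0) = 0
  N: 3·[Γ]_N − [J]_N − 2·[P]_N = 3·(0) − (0) − 2·(0) = 0
All base exponents vanish — dimensionless.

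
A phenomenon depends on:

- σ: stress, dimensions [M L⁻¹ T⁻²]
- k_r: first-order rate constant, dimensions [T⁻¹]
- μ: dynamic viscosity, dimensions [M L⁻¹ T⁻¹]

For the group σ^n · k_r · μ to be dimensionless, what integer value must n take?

Balance the M exponent: (1)·n from σ, plus (0) + (1) = 1 from the rest, must sum to zero.
n + 1 = 0, so n = -1.

-1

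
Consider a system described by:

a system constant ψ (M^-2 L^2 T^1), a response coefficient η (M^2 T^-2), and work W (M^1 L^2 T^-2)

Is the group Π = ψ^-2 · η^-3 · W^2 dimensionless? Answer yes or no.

yes

Sum the exponent of each base dimension across the product:
  M: −2·[ψ]_M − 3·[η]_M + 2·[W]_M = −2·(-2) − 3·(2) + 2·(1) = 0
  L: −2·[ψ]_L − 3·[η]_L + 2·[W]_L = −2·(2) − 3·(0) + 2·(2) = 0
  T: −2·[ψ]_T − 3·[η]_T + 2·[W]_T = −2·(1) − 3·(-2) + 2·(-2) = 0
All base exponents vanish — dimensionless.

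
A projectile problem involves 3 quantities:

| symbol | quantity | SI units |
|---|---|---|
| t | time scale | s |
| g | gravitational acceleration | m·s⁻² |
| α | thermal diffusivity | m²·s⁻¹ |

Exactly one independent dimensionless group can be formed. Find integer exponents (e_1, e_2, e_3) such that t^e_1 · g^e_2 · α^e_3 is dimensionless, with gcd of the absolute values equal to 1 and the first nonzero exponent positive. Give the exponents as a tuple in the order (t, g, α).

(3, 2, -1)

L: e_1·(0) + e_2·(1) + e_3·(2) = 0
T: e_1·(1) + e_2·(-2) + e_3·(-1) = 0
Solving this homogeneous linear system for the smallest-integer solution (first nonzero entry positive) gives (3, 2, -1).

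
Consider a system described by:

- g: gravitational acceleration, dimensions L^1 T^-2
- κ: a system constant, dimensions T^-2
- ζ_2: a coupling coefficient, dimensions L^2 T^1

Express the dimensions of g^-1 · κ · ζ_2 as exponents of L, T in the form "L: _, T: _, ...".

L: 1, T: 1

Collect each base-dimension exponent across the product:
  L: −(1) + (0) + (2) = 1
  T: −(-2) + (-2) + (1) = 1
So the dimensions are [L T].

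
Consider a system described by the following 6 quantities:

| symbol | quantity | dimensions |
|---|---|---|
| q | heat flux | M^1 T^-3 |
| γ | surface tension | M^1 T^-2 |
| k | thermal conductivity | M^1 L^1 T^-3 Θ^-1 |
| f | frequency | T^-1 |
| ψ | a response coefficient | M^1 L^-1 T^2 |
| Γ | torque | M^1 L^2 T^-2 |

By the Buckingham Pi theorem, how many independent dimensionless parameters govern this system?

2

There are 6 variables and 4 base dimensions (M, L, T, Θ).
The dimension matrix has rank 4.
Independent dimensionless groups: 6 − 4 = 2.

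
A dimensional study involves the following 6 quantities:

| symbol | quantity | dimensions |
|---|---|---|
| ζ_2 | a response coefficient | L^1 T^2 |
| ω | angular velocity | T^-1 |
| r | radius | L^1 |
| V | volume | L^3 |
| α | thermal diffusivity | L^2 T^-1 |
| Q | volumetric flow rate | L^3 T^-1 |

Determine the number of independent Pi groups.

4

There are 6 variables and 2 base dimensions (L, T).
The dimension matrix has rank 2.
Independent dimensionless groups: 6 − 2 = 4.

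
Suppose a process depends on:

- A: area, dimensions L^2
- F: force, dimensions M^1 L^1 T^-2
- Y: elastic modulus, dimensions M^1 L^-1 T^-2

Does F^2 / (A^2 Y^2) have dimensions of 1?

Sum the exponent of each base dimension across the product:
  M: −2·[A]_M + 2·[F]_M − 2·[Y]_M = −2·(0) + 2·(1) − 2·(1) = 0
  L: −2·[A]_L + 2·[F]_L − 2·[Y]_L = −2·(2) + 2·(1) − 2·(-1) = 0
  T: −2·[A]_T + 2·[F]_T − 2·[Y]_T = −2·(0) + 2·(-2) − 2·(-2) = 0
All base exponents vanish — dimensionless.

yes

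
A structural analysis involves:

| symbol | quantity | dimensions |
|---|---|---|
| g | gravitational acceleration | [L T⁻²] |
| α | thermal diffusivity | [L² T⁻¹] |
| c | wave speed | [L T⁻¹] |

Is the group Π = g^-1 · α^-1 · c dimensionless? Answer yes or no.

no

Sum the exponent of each base dimension across the product:
  L: −[g]_L − [α]_L + [c]_L = −(1) − (2) + (1) = -2
  T: −[g]_T − [α]_T + [c]_T = −(-2) − (-1) + (-1) = 2
Net dimensions [L⁻² T²] ≠ [1] — not dimensionless.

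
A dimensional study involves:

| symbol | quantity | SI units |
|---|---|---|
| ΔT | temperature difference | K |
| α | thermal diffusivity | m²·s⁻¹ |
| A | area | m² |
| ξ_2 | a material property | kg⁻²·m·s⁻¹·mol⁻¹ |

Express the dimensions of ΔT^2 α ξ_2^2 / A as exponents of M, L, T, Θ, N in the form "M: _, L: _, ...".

Collect each base-dimension exponent across the product:
  M: 2·(0) + (0) − (0) + 2·(-2) = -4
  L: 2·(0) + (2) − (2) + 2·(1) = 2
  T: 2·(0) + (-1) − (0) + 2·(-1) = -3
  Θ: 2·(1) + (0) − (0) + 2·(0) = 2
  N: 2·(0) + (0) − (0) + 2·(-1) = -2
So the dimensions are [M⁻⁴ L² T⁻³ Θ² N⁻²].

M: -4, L: 2, T: -3, Θ: 2, N: -2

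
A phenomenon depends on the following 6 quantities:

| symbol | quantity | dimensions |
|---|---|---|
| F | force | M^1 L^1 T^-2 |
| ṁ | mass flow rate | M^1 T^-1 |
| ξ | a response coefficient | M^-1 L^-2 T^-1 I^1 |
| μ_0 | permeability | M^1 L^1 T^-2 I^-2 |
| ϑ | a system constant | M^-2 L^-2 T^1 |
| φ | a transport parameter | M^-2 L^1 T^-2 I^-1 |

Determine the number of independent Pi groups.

There are 6 variables and 4 base dimensions (M, L, T, I).
The dimension matrix has rank 4.
Independent dimensionless groups: 6 − 4 = 2.

2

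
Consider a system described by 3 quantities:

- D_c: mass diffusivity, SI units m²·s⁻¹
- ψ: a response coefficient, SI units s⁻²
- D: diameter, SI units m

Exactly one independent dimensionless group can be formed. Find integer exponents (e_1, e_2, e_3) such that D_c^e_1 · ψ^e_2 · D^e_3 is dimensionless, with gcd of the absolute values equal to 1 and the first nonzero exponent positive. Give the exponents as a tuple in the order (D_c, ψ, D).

L: e_1·(2) + e_2·(0) + e_3·(1) = 0
T: e_1·(-1) + e_2·(-2) + e_3·(0) = 0
Solving this homogeneous linear system for the smallest-integer solution (first nonzero entry positive) gives (2, -1, -4).

(2, -1, -4)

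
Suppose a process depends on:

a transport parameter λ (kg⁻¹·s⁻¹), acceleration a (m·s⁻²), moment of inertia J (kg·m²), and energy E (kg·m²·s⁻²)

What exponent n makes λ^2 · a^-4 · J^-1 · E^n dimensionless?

3

Balance the M exponent: (1)·n from E, plus 2·(-1) − 4·(0) − (1) = -3 from the rest, must sum to zero.
n − 3 = 0, so n = 3.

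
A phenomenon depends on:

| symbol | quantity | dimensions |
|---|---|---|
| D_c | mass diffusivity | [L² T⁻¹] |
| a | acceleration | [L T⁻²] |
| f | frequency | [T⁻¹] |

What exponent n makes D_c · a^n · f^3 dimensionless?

Balance the L exponent: (1)·n from a, plus (2) + 3·(0) = 2 from the rest, must sum to zero.
n + 2 = 0, so n = -2.

-2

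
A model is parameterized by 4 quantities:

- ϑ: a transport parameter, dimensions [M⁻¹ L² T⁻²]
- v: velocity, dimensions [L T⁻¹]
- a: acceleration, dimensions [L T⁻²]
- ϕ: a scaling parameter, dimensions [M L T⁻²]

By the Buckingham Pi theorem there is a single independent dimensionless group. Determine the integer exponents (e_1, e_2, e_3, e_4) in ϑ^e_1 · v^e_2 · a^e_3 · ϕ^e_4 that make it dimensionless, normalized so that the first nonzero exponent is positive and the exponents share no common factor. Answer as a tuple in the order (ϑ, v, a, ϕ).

(1, -2, -1, 1)

M: e_1·(-1) + e_2·(0) + e_3·(0) + e_4·(1) = 0
L: e_1·(2) + e_2·(1) + e_3·(1) + e_4·(1) = 0
T: e_1·(-2) + e_2·(-1) + e_3·(-2) + e_4·(-2) = 0
Solving this homogeneous linear system for the smallest-integer solution (first nonzero entry positive) gives (1, -2, -1, 1).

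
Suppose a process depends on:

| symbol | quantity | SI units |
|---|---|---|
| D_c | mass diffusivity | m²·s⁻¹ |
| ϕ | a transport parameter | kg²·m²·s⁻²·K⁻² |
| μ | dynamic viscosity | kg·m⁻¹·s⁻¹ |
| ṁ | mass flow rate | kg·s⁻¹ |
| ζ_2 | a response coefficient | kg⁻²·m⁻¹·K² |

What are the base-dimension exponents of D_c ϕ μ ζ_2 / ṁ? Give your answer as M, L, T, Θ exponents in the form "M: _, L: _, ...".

Collect each base-dimension exponent across the product:
  M: (0) + (2) + (1) − (1) + (-2) = 0
  L: (2) + (2) + (-1) − (0) + (-1) = 2
  T: (-1) + (-2) + (-1) − (-1) + (0) = -3
  Θ: (0) + (-2) + (0) − (0) + (2) = 0
So the dimensions are [L² T⁻³].

M: 0, L: 2, T: -3, Θ: 0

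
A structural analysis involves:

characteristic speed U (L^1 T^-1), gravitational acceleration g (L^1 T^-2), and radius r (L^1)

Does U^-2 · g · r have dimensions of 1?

Sum the exponent of each base dimension across the product:
  M: −2·[U]_M + [g]_M + [r]_M = −2·(0) + (0) + (0) = 0
  L: −2·[U]_L + [g]_L + [r]_L = −2·(1) + (1) + (1) = 0
  T: −2·[U]_T + [g]_T + [r]_T = −2·(-1) + (-2) + (0) = 0
All base exponents vanish — dimensionless.

yes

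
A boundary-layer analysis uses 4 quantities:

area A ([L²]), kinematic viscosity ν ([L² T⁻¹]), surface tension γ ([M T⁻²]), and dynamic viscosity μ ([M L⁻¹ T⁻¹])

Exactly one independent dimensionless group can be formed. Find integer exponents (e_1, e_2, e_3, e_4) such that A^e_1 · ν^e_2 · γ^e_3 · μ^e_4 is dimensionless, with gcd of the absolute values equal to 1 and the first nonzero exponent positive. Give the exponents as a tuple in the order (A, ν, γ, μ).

M: e_1·(0) + e_2·(0) + e_3·(1) + e_4·(1) = 0
L: e_1·(2) + e_2·(2) + e_3·(0) + e_4·(-1) = 0
T: e_1·(0) + e_2·(-1) + e_3·(-2) + e_4·(-1) = 0
Solving this homogeneous linear system for the smallest-integer solution (first nonzero entry positive) gives (1, -2, 2, -2).

(1, -2, 2, -2)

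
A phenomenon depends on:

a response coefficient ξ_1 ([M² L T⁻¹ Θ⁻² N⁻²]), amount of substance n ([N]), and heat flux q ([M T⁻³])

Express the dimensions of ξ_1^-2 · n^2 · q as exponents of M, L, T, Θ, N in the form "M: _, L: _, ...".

M: -3, L: -2, T: -1, Θ: 4, N: 6

Collect each base-dimension exponent across the product:
  M: −2·(2) + 2·(0) + (1) = -3
  L: −2·(1) + 2·(0) + (0) = -2
  T: −2·(-1) + 2·(0) + (-3) = -1
  Θ: −2·(-2) + 2·(0) + (0) = 4
  N: −2·(-2) + 2·(1) + (0) = 6
So the dimensions are [M⁻³ L⁻² T⁻¹ Θ⁴ N⁶].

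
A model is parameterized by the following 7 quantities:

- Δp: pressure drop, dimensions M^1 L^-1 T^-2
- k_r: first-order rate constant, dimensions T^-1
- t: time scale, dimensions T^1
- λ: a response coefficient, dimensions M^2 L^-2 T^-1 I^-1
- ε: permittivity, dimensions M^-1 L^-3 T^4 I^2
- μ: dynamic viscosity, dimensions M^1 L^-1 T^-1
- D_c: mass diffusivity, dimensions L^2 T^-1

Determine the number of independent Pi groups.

There are 7 variables and 4 base dimensions (M, L, T, I).
The dimension matrix has rank 4.
Independent dimensionless groups: 7 − 4 = 3.

3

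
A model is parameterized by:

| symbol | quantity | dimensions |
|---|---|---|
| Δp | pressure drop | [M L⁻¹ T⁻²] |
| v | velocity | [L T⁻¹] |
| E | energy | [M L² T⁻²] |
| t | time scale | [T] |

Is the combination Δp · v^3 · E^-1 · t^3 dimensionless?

yes

Sum the exponent of each base dimension across the product:
  M: [Δp]_M + 3·[v]_M − [E]_M + 3·[t]_M = (1) + 3·(0) − (1) + 3·(0) = 0
  L: [Δp]_L + 3·[v]_L − [E]_L + 3·[t]_L = (-1) + 3·(1) − (2) + 3·(0) = 0
  T: [Δp]_T + 3·[v]_T − [E]_T + 3·[t]_T = (-2) + 3·(-1) − (-2) + 3·(1) = 0
All base exponents vanish — dimensionless.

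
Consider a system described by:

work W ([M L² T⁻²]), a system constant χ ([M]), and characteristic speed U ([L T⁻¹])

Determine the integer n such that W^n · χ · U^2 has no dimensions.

-1

Balance the M exponent: (1)·n from W, plus (1) + 2·(0) = 1 from the rest, must sum to zero.
n + 1 = 0, so n = -1.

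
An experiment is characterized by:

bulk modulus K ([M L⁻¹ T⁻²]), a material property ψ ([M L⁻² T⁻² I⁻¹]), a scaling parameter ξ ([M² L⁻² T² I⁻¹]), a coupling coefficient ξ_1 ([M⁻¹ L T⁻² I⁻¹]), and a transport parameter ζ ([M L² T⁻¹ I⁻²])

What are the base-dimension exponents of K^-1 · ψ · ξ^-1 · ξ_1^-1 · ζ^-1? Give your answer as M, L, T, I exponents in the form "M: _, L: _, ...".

Collect each base-dimension exponent across the product:
  M: −(1) + (1) − (2) − (-1) − (1) = -2
  L: −(-1) + (-2) − (-2) − (1) − (2) = -2
  T: −(-2) + (-2) − (2) − (-2) − (-1) = 1
  I: −(0) + (-1) − (-1) − (-1) − (-2) = 3
So the dimensions are [M⁻² L⁻² T I³].

M: -2, L: -2, T: 1, I: 3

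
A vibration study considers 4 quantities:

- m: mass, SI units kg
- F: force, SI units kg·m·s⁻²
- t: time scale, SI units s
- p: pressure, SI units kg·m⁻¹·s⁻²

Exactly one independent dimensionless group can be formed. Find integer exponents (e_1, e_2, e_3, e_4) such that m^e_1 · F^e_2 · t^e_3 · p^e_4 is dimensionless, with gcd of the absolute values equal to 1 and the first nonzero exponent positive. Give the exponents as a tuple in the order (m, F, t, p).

(2, -1, -4, -1)

M: e_1·(1) + e_2·(1) + e_3·(0) + e_4·(1) = 0
L: e_1·(0) + e_2·(1) + e_3·(0) + e_4·(-1) = 0
T: e_1·(0) + e_2·(-2) + e_3·(1) + e_4·(-2) = 0
Solving this homogeneous linear system for the smallest-integer solution (first nonzero entry positive) gives (2, -1, -4, -1).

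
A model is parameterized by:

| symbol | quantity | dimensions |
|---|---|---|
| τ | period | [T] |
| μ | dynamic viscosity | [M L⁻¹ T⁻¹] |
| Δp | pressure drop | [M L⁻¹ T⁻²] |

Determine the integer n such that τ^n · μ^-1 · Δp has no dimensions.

Balance the T exponent: (1)·n from τ, plus −(-1) + (-2) = -1 from the rest, must sum to zero.
n − 1 = 0, so n = 1.

1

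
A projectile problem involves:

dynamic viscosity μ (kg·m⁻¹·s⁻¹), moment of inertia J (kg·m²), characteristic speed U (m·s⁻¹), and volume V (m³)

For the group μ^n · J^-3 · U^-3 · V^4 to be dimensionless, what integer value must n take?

3

Balance the M exponent: (1)·n from μ, plus −3·(1) − 3·(0) + 4·(0) = -3 from the rest, must sum to zero.
n − 3 = 0, so n = 3.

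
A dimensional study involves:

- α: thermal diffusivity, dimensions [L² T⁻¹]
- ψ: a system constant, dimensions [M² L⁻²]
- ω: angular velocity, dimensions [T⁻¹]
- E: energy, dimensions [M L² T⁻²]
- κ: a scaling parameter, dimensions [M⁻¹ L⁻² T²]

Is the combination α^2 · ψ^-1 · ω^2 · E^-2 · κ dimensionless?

no

Sum the exponent of each base dimension across the product:
  M: 2·[α]_M − [ψ]_M + 2·[ω]_M − 2·[E]_M + [κ]_M = 2·(0) − (2) + 2·(0) − 2·(1) + (-1) = -5
  L: 2·[α]_L − [ψ]_L + 2·[ω]_L − 2·[E]_L + [κ]_L = 2·(2) − (-2) + 2·(0) − 2·(2) + (-2) = 0
  T: 2·[α]_T − [ψ]_T + 2·[ω]_T − 2·[E]_T + [κ]_T = 2·(-1) − (0) + 2·(-1) − 2·(-2) + (2) = 2
Net dimensions [M⁻⁵ T²] ≠ [1] — not dimensionless.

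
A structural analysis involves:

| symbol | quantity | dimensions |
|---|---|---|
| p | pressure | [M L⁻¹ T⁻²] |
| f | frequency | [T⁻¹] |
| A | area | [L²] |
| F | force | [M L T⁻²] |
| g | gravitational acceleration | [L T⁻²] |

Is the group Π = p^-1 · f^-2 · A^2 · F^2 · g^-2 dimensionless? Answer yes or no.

no

Sum the exponent of each base dimension across the product:
  M: −[p]_M − 2·[f]_M + 2·[A]_M + 2·[F]_M − 2·[g]_M = −(1) − 2·(0) + 2·(0) + 2·(1) − 2·(0) = 1
  L: −[p]_L − 2·[f]_L + 2·[A]_L + 2·[F]_L − 2·[g]_L = −(-1) − 2·(0) + 2·(2) + 2·(1) − 2·(1) = 5
  T: −[p]_T − 2·[f]_T + 2·[A]_T + 2·[F]_T − 2·[g]_T = −(-2) − 2·(-1) + 2·(0) + 2·(-2) − 2·(-2) = 4
Net dimensions [M L⁵ T⁴] ≠ [1] — not dimensionless.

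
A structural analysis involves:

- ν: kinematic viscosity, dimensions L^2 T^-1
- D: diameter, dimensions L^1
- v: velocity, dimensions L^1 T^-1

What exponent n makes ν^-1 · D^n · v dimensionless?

Balance the L exponent: (1)·n from D, plus −(2) + (1) = -1 from the rest, must sum to zero.
n − 1 = 0, so n = 1.

1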